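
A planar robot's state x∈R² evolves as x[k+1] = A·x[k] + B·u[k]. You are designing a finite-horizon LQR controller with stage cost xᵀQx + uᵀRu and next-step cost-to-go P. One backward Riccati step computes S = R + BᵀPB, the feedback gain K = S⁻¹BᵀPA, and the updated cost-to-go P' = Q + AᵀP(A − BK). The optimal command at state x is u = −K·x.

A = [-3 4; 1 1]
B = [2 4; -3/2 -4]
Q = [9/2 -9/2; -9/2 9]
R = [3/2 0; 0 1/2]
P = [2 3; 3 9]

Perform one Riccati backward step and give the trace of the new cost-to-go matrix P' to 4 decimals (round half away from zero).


54.4923

BᵀP = [-0.5000 -7.5000; -4.0000 -24.0000]
S = R + BᵀPB = [3/2 0; 0 1/2] + [10.2500 28.0000; 28.0000 80.0000] = [11.7500 28.0000; 28.0000 80.5000]
BᵀPA = [-6.0000 -9.5000; -12.0000 -40.0000]
K = S⁻¹·BᵀPA = [-0.9081 2.1946; 0.1668 -1.2602]
A−BK = [-1.8510 4.6517; 0.3050 -0.7490]
AᵀP(A−BK) = [5.5529 -13.9552; -13.9552 35.4394]
P' = Q + AᵀP(A−BK) = [10.0529 -18.4552; -18.4552 44.4394]
tr(P') = 54.4923


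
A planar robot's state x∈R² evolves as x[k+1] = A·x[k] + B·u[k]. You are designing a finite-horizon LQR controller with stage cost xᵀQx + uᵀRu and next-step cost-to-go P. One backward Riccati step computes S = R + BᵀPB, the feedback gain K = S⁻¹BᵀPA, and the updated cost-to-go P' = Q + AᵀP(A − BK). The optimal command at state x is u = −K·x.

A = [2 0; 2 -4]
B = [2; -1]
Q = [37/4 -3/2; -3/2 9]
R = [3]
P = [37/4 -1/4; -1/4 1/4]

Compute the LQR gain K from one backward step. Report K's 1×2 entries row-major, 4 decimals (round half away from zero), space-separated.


BᵀP = [18.7500 -0.7500]
S = R + BᵀPB = [3] + [38.2500] = [41.2500]
BᵀPA = [36.0000 3.0000]
K = S⁻¹·BᵀPA = [0.8727 0.0727]
A−BK = [0.2545 -0.1455; 2.8727 -3.9273]
AᵀP(A−BK) = [4.5818 -2.6182; -2.6182 3.7818]
P' = Q + AᵀP(A−BK) = [13.8318 -4.1182; -4.1182 12.7818]
tr(P') = 26.6136

0.8727 0.0727


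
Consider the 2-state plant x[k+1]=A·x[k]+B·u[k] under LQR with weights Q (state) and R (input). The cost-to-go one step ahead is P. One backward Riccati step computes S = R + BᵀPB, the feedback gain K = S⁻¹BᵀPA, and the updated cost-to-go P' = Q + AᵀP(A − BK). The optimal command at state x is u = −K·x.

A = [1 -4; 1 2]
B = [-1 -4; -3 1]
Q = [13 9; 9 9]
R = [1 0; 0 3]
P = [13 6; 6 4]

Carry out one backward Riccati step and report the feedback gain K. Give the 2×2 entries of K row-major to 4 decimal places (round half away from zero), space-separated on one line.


BᵀP = [-31.0000 -18.0000; -46.0000 -20.0000]
S = R + BᵀPB = [1 0; 0 3] + [85.0000 106.0000; 106.0000 164.0000] = [86.0000 106.0000; 106.0000 167.0000]
BᵀPA = [-49.0000 88.0000; -66.0000 144.0000]
K = S⁻¹·BᵀPA = [-0.3797 -0.1817; -0.1542 0.9776]
A−BK = [0.0035 -0.2713; 0.0150 0.4773]
AᵀP(A−BK) = [0.2172 -0.3813; -0.3813 3.2143]
P' = Q + AᵀP(A−BK) = [13.2172 8.6187; 8.6187 12.2143]
tr(P') = 25.4315

-0.3797 -0.1817 -0.1542 0.9776


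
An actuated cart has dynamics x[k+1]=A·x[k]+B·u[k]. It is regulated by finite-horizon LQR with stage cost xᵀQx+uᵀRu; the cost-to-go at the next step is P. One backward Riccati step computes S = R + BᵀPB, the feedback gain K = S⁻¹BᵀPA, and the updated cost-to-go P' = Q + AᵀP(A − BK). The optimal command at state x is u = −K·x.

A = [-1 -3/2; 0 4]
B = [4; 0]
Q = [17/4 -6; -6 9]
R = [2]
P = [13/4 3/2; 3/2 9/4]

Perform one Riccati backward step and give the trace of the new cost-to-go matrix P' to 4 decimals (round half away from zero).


BᵀP = [13.0000 6.0000]
S = R + BᵀPB = [2] + [52.0000] = [54.0000]
BᵀPA = [-13.0000 4.5000]
K = S⁻¹·BᵀPA = [-0.2407 0.0833]
A−BK = [-0.0370 -1.8333; 0.0000 4.0000]
AᵀP(A−BK) = [0.1204 -0.0417; -0.0417 24.9375]
P' = Q + AᵀP(A−BK) = [4.3704 -6.0417; -6.0417 33.9375]
tr(P') = 38.3079

38.3079


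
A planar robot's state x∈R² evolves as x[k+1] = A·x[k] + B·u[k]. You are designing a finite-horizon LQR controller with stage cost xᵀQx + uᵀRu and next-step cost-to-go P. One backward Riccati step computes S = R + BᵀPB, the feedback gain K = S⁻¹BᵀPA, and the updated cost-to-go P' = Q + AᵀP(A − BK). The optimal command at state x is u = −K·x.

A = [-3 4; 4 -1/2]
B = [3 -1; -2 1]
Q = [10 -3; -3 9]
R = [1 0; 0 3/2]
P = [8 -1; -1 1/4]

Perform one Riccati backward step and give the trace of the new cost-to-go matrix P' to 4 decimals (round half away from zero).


BᵀP = [26.0000 -3.5000; -9.0000 1.2500]
S = R + BᵀPB = [1 0; 0 3/2] + [85.0000 -29.5000; -29.5000 10.2500] = [86.0000 -29.5000; -29.5000 11.7500]
BᵀPA = [-92.0000 105.7500; 32.0000 -36.6250]
K = S⁻¹·BᵀPA = [-0.9768 1.1560; 0.2709 -0.2148]
A−BK = [0.2014 0.3173; 1.7754 2.0267]
AᵀP(A−BK) = [1.4617 -0.7772; -0.7772 1.9516]
P' = Q + AᵀP(A−BK) = [11.4617 -3.7772; -3.7772 10.9516]
tr(P') = 22.4133

22.4133


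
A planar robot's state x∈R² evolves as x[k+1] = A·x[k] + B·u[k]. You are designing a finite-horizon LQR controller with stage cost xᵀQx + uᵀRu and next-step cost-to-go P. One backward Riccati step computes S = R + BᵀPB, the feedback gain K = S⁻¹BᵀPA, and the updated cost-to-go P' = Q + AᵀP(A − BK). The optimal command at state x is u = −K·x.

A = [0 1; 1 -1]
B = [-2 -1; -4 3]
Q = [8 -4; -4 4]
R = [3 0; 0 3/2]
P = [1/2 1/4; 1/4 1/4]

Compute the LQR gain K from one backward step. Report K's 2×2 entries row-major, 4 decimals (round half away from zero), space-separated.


BᵀP = [-2.0000 -1.5000; 0.2500 0.5000]
S = R + BᵀPB = [3 0; 0 3/2] + [10.0000 -2.5000; -2.5000 1.2500] = [13.0000 -2.5000; -2.5000 2.7500]
BᵀPA = [-1.5000 -0.5000; 0.5000 -0.2500]
K = S⁻¹·BᵀPA = [-0.0975 -0.0678; 0.0932 -0.1525]
A−BK = [-0.1017 0.7119; 0.3305 -0.8136]
AᵀP(A−BK) = [0.0572 -0.0254; -0.0254 0.1780]
P' = Q + AᵀP(A−BK) = [8.0572 -4.0254; -4.0254 4.1780]
tr(P') = 12.2352

-0.0975 -0.0678 0.0932 -0.1525


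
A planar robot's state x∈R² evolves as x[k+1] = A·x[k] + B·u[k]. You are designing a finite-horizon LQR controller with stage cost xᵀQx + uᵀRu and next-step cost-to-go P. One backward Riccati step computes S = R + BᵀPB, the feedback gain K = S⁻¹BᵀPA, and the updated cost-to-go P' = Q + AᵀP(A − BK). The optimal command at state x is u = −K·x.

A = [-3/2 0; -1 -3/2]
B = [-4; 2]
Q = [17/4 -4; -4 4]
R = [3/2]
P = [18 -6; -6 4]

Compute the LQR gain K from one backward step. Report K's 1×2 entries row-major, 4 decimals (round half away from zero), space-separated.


0.2341 -0.1196

BᵀP = [-84.0000 32.0000]
S = R + BᵀPB = [3/2] + [400.0000] = [401.5000]
BᵀPA = [94.0000 -48.0000]
K = S⁻¹·BᵀPA = [0.2341 -0.1196]
A−BK = [-0.5635 -0.4782; -1.4682 -1.2609]
AᵀP(A−BK) = [4.4925 3.7379; 3.7379 3.2615]
P' = Q + AᵀP(A−BK) = [8.7425 -0.2621; -0.2621 7.2615]
tr(P') = 16.0040


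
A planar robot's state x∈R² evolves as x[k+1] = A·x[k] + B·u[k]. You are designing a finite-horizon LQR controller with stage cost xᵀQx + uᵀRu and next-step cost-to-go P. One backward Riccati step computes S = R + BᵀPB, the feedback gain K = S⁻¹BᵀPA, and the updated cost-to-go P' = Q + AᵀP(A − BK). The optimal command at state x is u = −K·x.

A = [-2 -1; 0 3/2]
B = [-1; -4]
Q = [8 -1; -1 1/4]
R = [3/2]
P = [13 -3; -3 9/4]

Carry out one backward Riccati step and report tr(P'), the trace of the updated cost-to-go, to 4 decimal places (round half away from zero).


84.7465

BᵀP = [-1.0000 -6.0000]
S = R + BᵀPB = [3/2] + [25.0000] = [26.5000]
BᵀPA = [2.0000 -8.0000]
K = S⁻¹·BᵀPA = [0.0755 -0.3019]
A−BK = [-1.9245 -1.3019; 0.3019 0.2925]
AᵀP(A−BK) = [51.8491 35.6038; 35.6038 24.6474]
P' = Q + AᵀP(A−BK) = [59.8491 34.6038; 34.6038 24.8974]
tr(P') = 84.7465


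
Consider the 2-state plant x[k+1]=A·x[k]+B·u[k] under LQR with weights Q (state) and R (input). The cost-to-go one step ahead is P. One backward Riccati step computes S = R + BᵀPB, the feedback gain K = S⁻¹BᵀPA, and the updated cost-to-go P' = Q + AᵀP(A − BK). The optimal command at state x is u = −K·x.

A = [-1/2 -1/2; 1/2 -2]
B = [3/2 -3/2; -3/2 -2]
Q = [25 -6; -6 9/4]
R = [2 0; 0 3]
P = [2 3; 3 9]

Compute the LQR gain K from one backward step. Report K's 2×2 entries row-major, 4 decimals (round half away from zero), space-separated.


-0.2321 0.3724 -0.0333 0.6823

BᵀP = [-1.5000 -9.0000; -9.0000 -22.5000]
S = R + BᵀPB = [2 0; 0 3] + [11.2500 20.2500; 20.2500 58.5000] = [13.2500 20.2500; 20.2500 61.5000]
BᵀPA = [-3.7500 18.7500; -6.7500 49.5000]
K = S⁻¹·BᵀPA = [-0.2321 0.3724; -0.0333 0.6823]
A−BK = [-0.2019 -0.0352; 0.0852 -0.0769]
AᵀP(A−BK) = [0.1547 -0.2483; -0.2483 1.7457]
P' = Q + AᵀP(A−BK) = [25.1547 -6.2483; -6.2483 3.9957]
tr(P') = 29.1504


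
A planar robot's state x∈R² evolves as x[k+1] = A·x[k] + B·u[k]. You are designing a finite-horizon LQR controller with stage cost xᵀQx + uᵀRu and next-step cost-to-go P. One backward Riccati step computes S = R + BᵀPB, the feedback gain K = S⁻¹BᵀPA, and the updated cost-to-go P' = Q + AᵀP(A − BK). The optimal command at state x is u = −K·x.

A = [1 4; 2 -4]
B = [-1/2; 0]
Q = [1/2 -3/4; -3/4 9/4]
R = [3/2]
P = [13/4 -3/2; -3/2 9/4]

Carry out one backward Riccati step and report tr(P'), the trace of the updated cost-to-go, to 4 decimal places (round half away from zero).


105.9662

BᵀP = [-1.6250 0.7500]
S = R + BᵀPB = [3/2] + [0.8125] = [2.3125]
BᵀPA = [-0.1250 -9.5000]
K = S⁻¹·BᵀPA = [-0.0541 -4.1081]
A−BK = [0.9730 1.9459; 2.0000 -4.0000]
AᵀP(A−BK) = [6.2432 -11.5135; -11.5135 96.9730]
P' = Q + AᵀP(A−BK) = [6.7432 -12.2635; -12.2635 99.2230]
tr(P') = 105.9662


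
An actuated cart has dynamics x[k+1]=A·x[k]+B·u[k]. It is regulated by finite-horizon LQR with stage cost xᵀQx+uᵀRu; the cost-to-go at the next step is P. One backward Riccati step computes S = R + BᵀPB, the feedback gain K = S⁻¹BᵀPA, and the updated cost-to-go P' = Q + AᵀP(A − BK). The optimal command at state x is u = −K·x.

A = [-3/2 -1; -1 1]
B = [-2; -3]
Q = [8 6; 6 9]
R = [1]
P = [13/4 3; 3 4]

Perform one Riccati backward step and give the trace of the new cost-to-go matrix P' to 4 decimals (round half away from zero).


BᵀP = [-15.5000 -18.0000]
S = R + BᵀPB = [1] + [85.0000] = [86.0000]
BᵀPA = [41.2500 -2.5000]
K = S⁻¹·BᵀPA = [0.4797 -0.0291]
A−BK = [-0.5407 -1.0581; 0.4390 0.9128]
AᵀP(A−BK) = [0.5269 0.5741; 0.5741 1.1773]
P' = Q + AᵀP(A−BK) = [8.5269 6.5741; 6.5741 10.1773]
tr(P') = 18.7042

18.7042


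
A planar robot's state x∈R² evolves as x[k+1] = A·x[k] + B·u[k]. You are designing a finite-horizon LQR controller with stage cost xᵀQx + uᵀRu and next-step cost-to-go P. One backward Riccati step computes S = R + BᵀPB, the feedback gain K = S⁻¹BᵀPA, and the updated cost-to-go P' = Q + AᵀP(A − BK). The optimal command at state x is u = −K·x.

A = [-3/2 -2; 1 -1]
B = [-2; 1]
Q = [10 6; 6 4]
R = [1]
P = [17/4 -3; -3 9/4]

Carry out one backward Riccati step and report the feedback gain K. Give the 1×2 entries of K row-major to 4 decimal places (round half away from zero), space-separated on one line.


BᵀP = [-11.5000 8.2500]
S = R + BᵀPB = [1] + [31.2500] = [32.2500]
BᵀPA = [25.5000 14.7500]
K = S⁻¹·BᵀPA = [0.7907 0.4574]
A−BK = [0.0814 -1.0853; 0.2093 -1.4574]
AᵀP(A−BK) = [0.6497 0.3372; 0.3372 0.5039]
P' = Q + AᵀP(A−BK) = [10.6497 6.3372; 6.3372 4.5039]
tr(P') = 15.1536

0.7907 0.4574


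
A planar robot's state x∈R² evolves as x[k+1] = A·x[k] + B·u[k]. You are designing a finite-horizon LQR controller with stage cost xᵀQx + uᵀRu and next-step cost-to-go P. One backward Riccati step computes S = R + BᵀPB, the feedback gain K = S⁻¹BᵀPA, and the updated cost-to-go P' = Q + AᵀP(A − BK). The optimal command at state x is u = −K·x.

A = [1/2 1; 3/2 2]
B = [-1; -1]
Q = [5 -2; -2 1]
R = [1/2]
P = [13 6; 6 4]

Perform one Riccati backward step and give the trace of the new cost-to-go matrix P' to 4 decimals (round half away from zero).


8.3432

BᵀP = [-19.0000 -10.0000]
S = R + BᵀPB = [1/2] + [29.0000] = [29.5000]
BᵀPA = [-24.5000 -39.0000]
K = S⁻¹·BᵀPA = [-0.8305 -1.3220]
A−BK = [-0.3305 -0.3220; 0.6695 0.6780]
AᵀP(A−BK) = [0.9025 1.1102; 1.1102 1.4407]
P' = Q + AᵀP(A−BK) = [5.9025 -0.8898; -0.8898 2.4407]
tr(P') = 8.3432


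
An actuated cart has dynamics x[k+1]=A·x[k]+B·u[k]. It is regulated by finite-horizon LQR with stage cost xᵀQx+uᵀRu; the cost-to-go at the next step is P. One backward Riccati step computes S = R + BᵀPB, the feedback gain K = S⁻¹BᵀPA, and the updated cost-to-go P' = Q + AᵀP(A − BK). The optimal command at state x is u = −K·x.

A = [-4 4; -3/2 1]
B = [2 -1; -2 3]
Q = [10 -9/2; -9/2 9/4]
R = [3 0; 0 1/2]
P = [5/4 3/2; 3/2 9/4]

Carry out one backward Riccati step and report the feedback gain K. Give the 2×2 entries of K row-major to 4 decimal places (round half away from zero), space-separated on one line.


BᵀP = [-0.5000 -1.5000; 3.2500 5.2500]
S = R + BᵀPB = [3 0; 0 1/2] + [2.0000 -4.0000; -4.0000 12.5000] = [5.0000 -4.0000; -4.0000 13.0000]
BᵀPA = [4.2500 -3.5000; -20.8750 18.2500]
K = S⁻¹·BᵀPA = [-0.5765 0.5612; -1.7832 1.5765]
A−BK = [-4.6301 4.4541; 2.6964 -2.6071]
AᵀP(A−BK) = [8.2892 -7.8501; -7.8501 7.4426]
P' = Q + AᵀP(A−BK) = [18.2892 -12.3501; -12.3501 9.6926]
tr(P') = 27.9818

-0.5765 0.5612 -1.7832 1.5765


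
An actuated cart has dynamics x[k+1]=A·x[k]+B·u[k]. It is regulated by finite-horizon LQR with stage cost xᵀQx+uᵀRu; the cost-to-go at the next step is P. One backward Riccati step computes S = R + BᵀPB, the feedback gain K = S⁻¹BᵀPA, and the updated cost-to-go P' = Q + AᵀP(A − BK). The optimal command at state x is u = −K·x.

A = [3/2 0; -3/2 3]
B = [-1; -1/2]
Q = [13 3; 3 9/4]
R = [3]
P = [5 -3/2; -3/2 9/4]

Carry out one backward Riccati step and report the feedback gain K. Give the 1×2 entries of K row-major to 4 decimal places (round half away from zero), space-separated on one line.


BᵀP = [-4.2500 0.3750]
S = R + BᵀPB = [3] + [4.0625] = [7.0625]
BᵀPA = [-6.9375 1.1250]
K = S⁻¹·BᵀPA = [-0.9823 0.1593]
A−BK = [0.5177 0.1593; -1.9912 3.0796]
AᵀP(A−BK) = [16.2478 -15.7699; -15.7699 20.0708]
P' = Q + AᵀP(A−BK) = [29.2478 -12.7699; -12.7699 22.3208]
tr(P') = 51.5686

-0.9823 0.1593


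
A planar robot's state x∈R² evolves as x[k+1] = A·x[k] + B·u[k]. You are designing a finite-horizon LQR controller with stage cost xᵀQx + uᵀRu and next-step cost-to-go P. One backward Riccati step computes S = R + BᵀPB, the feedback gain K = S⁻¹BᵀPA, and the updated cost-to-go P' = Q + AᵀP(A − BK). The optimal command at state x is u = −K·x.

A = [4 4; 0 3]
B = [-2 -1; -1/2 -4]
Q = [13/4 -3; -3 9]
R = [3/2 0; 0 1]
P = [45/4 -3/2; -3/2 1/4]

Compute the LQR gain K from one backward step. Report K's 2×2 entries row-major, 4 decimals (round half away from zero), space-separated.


BᵀP = [-21.7500 2.8750; -5.2500 0.5000]
S = R + BᵀPB = [3/2 0; 0 1] + [42.0625 10.2500; 10.2500 3.2500] = [43.5625 10.2500; 10.2500 4.2500]
BᵀPA = [-87.0000 -78.3750; -21.0000 -19.5000]
K = S⁻¹·BᵀPA = [-1.9294 -1.6636; -0.2880 -0.5760]
A−BK = [-0.1467 0.0968; -2.1167 -0.1358]
AᵀP(A−BK) = [6.0972 5.1700; 5.1700 4.6326]
P' = Q + AᵀP(A−BK) = [9.3472 2.1700; 2.1700 13.6326]
tr(P') = 22.9798

-1.9294 -1.6636 -0.2880 -0.5760


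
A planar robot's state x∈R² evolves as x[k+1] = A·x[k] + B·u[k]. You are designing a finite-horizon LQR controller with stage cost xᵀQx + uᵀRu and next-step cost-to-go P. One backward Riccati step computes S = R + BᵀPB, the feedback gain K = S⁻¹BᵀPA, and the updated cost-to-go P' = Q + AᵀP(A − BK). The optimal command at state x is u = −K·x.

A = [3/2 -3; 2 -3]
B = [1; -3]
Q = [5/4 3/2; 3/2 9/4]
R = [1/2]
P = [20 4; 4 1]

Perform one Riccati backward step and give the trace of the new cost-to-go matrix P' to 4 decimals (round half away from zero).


169.3182

BᵀP = [8.0000 1.0000]
S = R + BᵀPB = [1/2] + [5.0000] = [5.5000]
BᵀPA = [14.0000 -27.0000]
K = S⁻¹·BᵀPA = [2.5455 -4.9091]
A−BK = [-1.0455 1.9091; 9.6364 -17.7273]
AᵀP(A−BK) = [37.3636 -69.2727; -69.2727 128.4545]
P' = Q + AᵀP(A−BK) = [38.6136 -67.7727; -67.7727 130.7045]
tr(P') = 169.3182


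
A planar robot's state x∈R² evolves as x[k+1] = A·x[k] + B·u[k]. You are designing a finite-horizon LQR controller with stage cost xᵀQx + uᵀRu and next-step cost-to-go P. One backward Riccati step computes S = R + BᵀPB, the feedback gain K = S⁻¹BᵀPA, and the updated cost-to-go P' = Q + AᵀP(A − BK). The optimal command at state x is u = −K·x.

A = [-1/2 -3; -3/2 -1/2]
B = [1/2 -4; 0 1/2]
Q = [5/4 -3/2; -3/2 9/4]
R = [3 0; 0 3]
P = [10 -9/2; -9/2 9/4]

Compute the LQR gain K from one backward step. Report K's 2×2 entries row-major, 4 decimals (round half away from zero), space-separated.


-0.0016 -0.0789 -0.0418 0.6363

BᵀP = [5.0000 -2.2500; -42.2500 19.1250]
S = R + BᵀPB = [3 0; 0 3] + [2.5000 -21.1250; -21.1250 178.5625] = [5.5000 -21.1250; -21.1250 181.5625]
BᵀPA = [0.8750 -13.8750; -7.5625 117.1875]
K = S⁻¹·BᵀPA = [-0.0016 -0.0789; -0.0418 0.6363]
A−BK = [-0.6666 -0.4155; -1.4791 -0.8181]
AᵀP(A−BK) = [0.4975 0.1932; 0.1932 1.4062]
P' = Q + AᵀP(A−BK) = [1.7475 -1.3068; -1.3068 3.6562]
tr(P') = 5.4037


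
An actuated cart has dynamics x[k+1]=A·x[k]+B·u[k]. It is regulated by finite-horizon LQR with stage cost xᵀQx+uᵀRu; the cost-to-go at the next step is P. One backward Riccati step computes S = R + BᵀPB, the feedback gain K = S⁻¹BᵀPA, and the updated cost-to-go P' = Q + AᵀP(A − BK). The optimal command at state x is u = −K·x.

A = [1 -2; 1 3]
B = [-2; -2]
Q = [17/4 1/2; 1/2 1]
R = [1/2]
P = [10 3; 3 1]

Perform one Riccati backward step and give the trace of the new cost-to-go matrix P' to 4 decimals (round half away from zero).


BᵀP = [-26.0000 -8.0000]
S = R + BᵀPB = [1/2] + [68.0000] = [68.5000]
BᵀPA = [-34.0000 28.0000]
K = S⁻¹·BᵀPA = [-0.4964 0.4088]
A−BK = [0.0073 -1.1825; 0.0073 3.8175]
AᵀP(A−BK) = [0.1241 -0.1022; -0.1022 1.5547]
P' = Q + AᵀP(A−BK) = [4.3741 0.3978; 0.3978 2.5547]
tr(P') = 6.9288

6.9288


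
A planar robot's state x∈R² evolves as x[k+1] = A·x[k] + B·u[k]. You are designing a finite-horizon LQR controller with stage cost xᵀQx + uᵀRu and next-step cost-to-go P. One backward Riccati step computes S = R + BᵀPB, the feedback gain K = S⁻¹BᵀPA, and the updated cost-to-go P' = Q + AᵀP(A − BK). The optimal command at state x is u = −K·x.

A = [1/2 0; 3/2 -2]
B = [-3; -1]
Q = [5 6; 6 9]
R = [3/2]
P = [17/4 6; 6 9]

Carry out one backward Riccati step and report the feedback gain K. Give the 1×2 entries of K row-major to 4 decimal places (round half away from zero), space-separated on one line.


-0.5885 0.6372

BᵀP = [-18.7500 -27.0000]
S = R + BᵀPB = [3/2] + [83.2500] = [84.7500]
BᵀPA = [-49.8750 54.0000]
K = S⁻¹·BᵀPA = [-0.5885 0.6372]
A−BK = [-1.2655 1.9115; 0.9115 -1.3628]
AᵀP(A−BK) = [0.9613 -1.2212; -1.2212 1.5929]
P' = Q + AᵀP(A−BK) = [5.9613 4.7788; 4.7788 10.5929]
tr(P') = 16.5542


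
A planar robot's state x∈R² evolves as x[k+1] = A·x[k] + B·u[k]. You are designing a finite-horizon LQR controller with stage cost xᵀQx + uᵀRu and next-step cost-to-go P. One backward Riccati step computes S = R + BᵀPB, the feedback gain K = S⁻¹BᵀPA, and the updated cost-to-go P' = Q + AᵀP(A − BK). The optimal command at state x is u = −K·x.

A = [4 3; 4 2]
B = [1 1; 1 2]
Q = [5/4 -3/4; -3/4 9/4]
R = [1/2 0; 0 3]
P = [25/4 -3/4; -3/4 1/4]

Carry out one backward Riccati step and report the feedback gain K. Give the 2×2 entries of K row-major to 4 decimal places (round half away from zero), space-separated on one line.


3.2611 2.5732 0.4586 0.2994

BᵀP = [5.5000 -0.5000; 4.7500 -0.2500]
S = R + BᵀPB = [1/2 0; 0 3] + [5.0000 4.5000; 4.5000 4.2500] = [5.5000 4.5000; 4.5000 7.2500]
BᵀPA = [20.0000 15.5000; 18.0000 13.7500]
K = S⁻¹·BᵀPA = [3.2611 2.5732; 0.4586 0.2994]
A−BK = [0.2803 0.1274; -0.1783 -1.1720]
AᵀP(A−BK) = [6.5223 5.1465; 5.1465 4.2484]
P' = Q + AᵀP(A−BK) = [7.7723 4.3965; 4.3965 6.4984]
tr(P') = 14.2707


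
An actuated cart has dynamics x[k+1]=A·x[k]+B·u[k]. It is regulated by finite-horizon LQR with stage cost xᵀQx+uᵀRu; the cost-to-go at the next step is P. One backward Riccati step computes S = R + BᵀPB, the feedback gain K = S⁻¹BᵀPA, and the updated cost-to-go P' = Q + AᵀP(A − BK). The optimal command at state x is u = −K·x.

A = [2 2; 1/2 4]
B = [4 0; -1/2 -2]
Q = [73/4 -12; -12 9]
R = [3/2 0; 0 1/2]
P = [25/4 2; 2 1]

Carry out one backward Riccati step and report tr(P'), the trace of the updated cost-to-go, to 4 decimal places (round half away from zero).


BᵀP = [24.0000 7.5000; -4.0000 -2.0000]
S = R + BᵀPB = [3/2 0; 0 1/2] + [92.2500 -15.0000; -15.0000 4.0000] = [93.7500 -15.0000; -15.0000 4.5000]
BᵀPA = [51.7500 78.0000; -9.0000 -16.0000]
K = S⁻¹·BᵀPA = [0.4971 0.5638; -0.3429 -1.6762]
A−BK = [0.0114 -0.2552; 0.0629 0.9295]
AᵀP(A−BK) = [0.4371 0.7371; 0.7371 2.2038]
P' = Q + AᵀP(A−BK) = [18.6871 -11.2629; -11.2629 11.2038]
tr(P') = 29.8910

29.8910


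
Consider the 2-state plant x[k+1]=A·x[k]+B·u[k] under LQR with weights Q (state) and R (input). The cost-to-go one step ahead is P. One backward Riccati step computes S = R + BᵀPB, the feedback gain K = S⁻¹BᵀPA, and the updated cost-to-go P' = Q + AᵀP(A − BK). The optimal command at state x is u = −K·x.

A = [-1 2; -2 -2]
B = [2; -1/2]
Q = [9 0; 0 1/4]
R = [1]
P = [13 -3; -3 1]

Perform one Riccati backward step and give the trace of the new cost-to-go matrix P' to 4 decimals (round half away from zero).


12.6593

BᵀP = [27.5000 -6.5000]
S = R + BᵀPB = [1] + [58.2500] = [59.2500]
BᵀPA = [-14.5000 68.0000]
K = S⁻¹·BᵀPA = [-0.2447 1.1477]
A−BK = [-0.5105 -0.2954; -2.1224 -1.4262]
AᵀP(A−BK) = [1.4515 0.6414; 0.6414 1.9578]
P' = Q + AᵀP(A−BK) = [10.4515 0.6414; 0.6414 2.2078]
tr(P') = 12.6593


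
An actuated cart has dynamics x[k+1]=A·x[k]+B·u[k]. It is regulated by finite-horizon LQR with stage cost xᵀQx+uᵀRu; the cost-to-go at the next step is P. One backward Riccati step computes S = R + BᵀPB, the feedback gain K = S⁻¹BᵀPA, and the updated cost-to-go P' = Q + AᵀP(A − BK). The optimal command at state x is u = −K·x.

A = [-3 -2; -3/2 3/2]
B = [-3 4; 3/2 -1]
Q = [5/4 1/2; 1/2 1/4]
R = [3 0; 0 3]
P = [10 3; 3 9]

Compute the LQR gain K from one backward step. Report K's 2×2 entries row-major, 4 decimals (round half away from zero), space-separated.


BᵀP = [-25.5000 4.5000; 37.0000 3.0000]
S = R + BᵀPB = [3 0; 0 3] + [83.2500 -106.5000; -106.5000 145.0000] = [86.2500 -106.5000; -106.5000 148.0000]
BᵀPA = [69.7500 57.7500; -115.5000 -69.5000]
K = S⁻¹·BᵀPA = [-1.3901 0.8050; -1.7807 0.1096]
A−BK = [-0.0474 -0.0237; -1.1956 0.4022]
AᵀP(A−BK) = [28.5372 -8.2314; -8.2314 3.3843]
P' = Q + AᵀP(A−BK) = [29.7872 -7.7314; -7.7314 3.6343]
tr(P') = 33.4215

-1.3901 0.8050 -1.7807 0.1096


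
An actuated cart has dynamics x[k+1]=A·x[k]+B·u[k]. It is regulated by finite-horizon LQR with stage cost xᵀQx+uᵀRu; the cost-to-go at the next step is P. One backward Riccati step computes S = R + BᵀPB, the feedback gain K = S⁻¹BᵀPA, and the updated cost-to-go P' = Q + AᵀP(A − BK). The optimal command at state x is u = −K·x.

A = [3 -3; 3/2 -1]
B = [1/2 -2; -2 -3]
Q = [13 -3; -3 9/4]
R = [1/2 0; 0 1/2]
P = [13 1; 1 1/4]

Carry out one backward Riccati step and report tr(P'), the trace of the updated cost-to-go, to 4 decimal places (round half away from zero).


17.7545

BᵀP = [4.5000 0.0000; -29.0000 -2.7500]
S = R + BᵀPB = [1/2 0; 0 1/2] + [2.2500 -9.0000; -9.0000 66.2500] = [2.7500 -9.0000; -9.0000 66.7500]
BᵀPA = [13.5000 -13.5000; -91.1250 89.7500]
K = S⁻¹·BᵀPA = [0.7898 -0.9104; -1.2587 1.2218]
A−BK = [0.0878 -0.1012; -0.6965 0.8446]
AᵀP(A−BK) = [1.2032 -1.2463; -1.2463 1.3013]
P' = Q + AᵀP(A−BK) = [14.2032 -4.2463; -4.2463 3.5513]
tr(P') = 17.7545


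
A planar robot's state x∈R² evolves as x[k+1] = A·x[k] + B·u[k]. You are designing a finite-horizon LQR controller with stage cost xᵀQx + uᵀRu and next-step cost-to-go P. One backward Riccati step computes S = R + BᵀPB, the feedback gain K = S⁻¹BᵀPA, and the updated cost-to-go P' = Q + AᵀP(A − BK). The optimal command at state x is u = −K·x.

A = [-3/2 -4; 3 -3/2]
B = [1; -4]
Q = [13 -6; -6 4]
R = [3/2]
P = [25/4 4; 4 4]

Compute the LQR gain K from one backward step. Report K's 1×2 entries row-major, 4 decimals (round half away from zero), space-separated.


BᵀP = [-9.7500 -12.0000]
S = R + BᵀPB = [3/2] + [38.2500] = [39.7500]
BᵀPA = [-21.3750 57.0000]
K = S⁻¹·BᵀPA = [-0.5377 1.4340]
A−BK = [-0.9623 -5.4340; 0.8491 4.2358]
AᵀP(A−BK) = [2.5684 11.1509; 11.1509 75.2642]
P' = Q + AᵀP(A−BK) = [15.5684 5.1509; 5.1509 79.2642]
tr(P') = 94.8325

-0.5377 1.4340


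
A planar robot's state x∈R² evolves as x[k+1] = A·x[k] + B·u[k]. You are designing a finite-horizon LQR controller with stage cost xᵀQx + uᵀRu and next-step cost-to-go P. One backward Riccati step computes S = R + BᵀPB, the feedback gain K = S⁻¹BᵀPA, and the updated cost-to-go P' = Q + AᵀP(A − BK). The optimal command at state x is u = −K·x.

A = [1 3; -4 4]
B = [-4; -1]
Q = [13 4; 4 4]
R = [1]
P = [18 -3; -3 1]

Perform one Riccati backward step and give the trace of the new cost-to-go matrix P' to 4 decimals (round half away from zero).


BᵀP = [-69.0000 11.0000]
S = R + BᵀPB = [1] + [265.0000] = [266.0000]
BᵀPA = [-113.0000 -163.0000]
K = S⁻¹·BᵀPA = [-0.4248 -0.6128]
A−BK = [-0.6992 0.5489; -4.4248 3.3872]
AᵀP(A−BK) = [9.9962 -7.2444; -7.2444 6.1165]
P' = Q + AᵀP(A−BK) = [22.9962 -3.2444; -3.2444 10.1165]
tr(P') = 33.1128

33.1128


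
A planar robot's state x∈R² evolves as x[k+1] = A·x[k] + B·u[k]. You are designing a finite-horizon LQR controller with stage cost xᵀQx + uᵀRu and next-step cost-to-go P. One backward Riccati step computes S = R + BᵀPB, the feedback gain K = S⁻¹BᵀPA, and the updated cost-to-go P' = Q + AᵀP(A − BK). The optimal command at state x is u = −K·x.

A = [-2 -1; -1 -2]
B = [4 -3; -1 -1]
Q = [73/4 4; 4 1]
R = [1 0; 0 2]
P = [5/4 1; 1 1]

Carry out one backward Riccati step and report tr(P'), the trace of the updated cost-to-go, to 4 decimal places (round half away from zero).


BᵀP = [4.0000 3.0000; -4.7500 -4.0000]
S = R + BᵀPB = [1 0; 0 2] + [13.0000 -15.0000; -15.0000 18.2500] = [14.0000 -15.0000; -15.0000 20.2500]
BᵀPA = [-11.0000 -10.0000; 13.5000 12.7500]
K = S⁻¹·BᵀPA = [-0.3462 -0.1923; 0.4103 0.4872]
A−BK = [0.6154 1.2308; -0.9359 -1.7051]
AᵀP(A−BK) = [0.6538 0.8077; 0.8077 1.1154]
P' = Q + AᵀP(A−BK) = [18.9038 4.8077; 4.8077 2.1154]
tr(P') = 21.0192

21.0192


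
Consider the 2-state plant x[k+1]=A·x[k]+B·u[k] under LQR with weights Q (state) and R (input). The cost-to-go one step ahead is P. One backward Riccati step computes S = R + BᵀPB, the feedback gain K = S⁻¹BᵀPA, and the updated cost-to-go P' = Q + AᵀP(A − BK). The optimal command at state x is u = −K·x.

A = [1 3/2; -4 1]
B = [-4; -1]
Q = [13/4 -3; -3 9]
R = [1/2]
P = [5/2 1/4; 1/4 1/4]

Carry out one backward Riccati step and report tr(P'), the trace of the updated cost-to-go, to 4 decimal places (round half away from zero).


16.2650

BᵀP = [-10.2500 -1.2500]
S = R + BᵀPB = [1/2] + [42.2500] = [42.7500]
BᵀPA = [-5.2500 -16.6250]
K = S⁻¹·BᵀPA = [-0.1228 -0.3889]
A−BK = [0.5088 -0.0556; -4.1228 0.6111]
AᵀP(A−BK) = [3.8553 -0.5417; -0.5417 0.1597]
P' = Q + AᵀP(A−BK) = [7.1053 -3.5417; -3.5417 9.1597]
tr(P') = 16.2650


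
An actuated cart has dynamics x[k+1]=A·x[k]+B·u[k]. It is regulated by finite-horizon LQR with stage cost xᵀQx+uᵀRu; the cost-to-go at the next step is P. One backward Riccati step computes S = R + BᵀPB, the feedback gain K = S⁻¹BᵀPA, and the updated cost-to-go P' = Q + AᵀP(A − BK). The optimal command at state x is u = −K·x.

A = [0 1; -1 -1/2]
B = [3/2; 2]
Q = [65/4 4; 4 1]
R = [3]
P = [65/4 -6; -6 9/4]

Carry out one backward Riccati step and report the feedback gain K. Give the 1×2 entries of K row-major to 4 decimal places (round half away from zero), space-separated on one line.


0.3582 1.1642

BᵀP = [12.3750 -4.5000]
S = R + BᵀPB = [3] + [9.5625] = [12.5625]
BᵀPA = [4.5000 14.6250]
K = S⁻¹·BᵀPA = [0.3582 1.1642]
A−BK = [-0.5373 -0.7463; -1.7164 -2.8284]
AᵀP(A−BK) = [0.6381 1.8862; 1.8862 5.7864]
P' = Q + AᵀP(A−BK) = [16.8881 5.8862; 5.8862 6.7864]
tr(P') = 23.6744


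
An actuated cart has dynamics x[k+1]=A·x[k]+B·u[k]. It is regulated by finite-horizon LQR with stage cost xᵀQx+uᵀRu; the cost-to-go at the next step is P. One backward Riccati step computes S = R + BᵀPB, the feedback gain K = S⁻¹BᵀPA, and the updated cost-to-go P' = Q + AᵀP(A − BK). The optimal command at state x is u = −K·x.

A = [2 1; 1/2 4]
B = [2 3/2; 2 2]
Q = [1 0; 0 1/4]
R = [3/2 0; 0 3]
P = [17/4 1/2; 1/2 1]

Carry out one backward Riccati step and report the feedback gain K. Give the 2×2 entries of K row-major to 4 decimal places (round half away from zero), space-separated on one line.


0.6876 0.4476 0.1125 0.4759

BᵀP = [9.5000 3.0000; 7.3750 2.7500]
S = R + BᵀPB = [3/2 0; 0 3] + [25.0000 20.2500; 20.2500 16.5625] = [26.5000 20.2500; 20.2500 19.5625]
BᵀPA = [20.5000 21.5000; 16.1250 18.3750]
K = S⁻¹·BᵀPA = [0.6876 0.4476; 0.1125 0.4759]
A−BK = [0.4560 -0.6092; -1.1002 2.1529]
AᵀP(A−BK) = [2.3398 -2.1010; -2.1010 5.8806]
P' = Q + AᵀP(A−BK) = [3.3398 -2.1010; -2.1010 6.1306]
tr(P') = 9.4704


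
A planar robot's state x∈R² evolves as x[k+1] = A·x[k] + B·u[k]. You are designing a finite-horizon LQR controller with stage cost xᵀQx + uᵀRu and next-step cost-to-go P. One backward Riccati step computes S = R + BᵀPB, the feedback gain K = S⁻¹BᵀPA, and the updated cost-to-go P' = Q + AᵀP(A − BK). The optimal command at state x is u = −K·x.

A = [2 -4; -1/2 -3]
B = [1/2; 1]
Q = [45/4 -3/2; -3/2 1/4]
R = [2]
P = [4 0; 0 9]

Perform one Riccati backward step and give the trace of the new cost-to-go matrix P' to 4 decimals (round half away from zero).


BᵀP = [2.0000 9.0000]
S = R + BᵀPB = [2] + [10.0000] = [12.0000]
BᵀPA = [-0.5000 -35.0000]
K = S⁻¹·BᵀPA = [-0.0417 -2.9167]
A−BK = [2.0208 -2.5417; -0.4583 -0.0833]
AᵀP(A−BK) = [18.2292 -19.9583; -19.9583 42.9167]
P' = Q + AᵀP(A−BK) = [29.4792 -21.4583; -21.4583 43.1667]
tr(P') = 72.6458

72.6458


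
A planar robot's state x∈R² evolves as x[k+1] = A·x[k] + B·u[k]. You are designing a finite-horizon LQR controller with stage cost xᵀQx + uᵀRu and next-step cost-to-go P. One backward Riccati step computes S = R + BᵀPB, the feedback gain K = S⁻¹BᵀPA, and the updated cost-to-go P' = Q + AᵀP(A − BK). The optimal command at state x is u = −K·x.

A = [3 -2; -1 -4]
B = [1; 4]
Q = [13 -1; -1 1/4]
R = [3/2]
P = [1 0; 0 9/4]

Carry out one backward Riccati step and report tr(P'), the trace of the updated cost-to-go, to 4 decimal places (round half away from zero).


BᵀP = [1.0000 9.0000]
S = R + BᵀPB = [3/2] + [37.0000] = [38.5000]
BᵀPA = [-6.0000 -38.0000]
K = S⁻¹·BᵀPA = [-0.1558 -0.9870]
A−BK = [3.1558 -1.0130; -0.3766 -0.0519]
AᵀP(A−BK) = [10.3149 -2.9221; -2.9221 2.4935]
P' = Q + AᵀP(A−BK) = [23.3149 -3.9221; -3.9221 2.7435]
tr(P') = 26.0584

26.0584


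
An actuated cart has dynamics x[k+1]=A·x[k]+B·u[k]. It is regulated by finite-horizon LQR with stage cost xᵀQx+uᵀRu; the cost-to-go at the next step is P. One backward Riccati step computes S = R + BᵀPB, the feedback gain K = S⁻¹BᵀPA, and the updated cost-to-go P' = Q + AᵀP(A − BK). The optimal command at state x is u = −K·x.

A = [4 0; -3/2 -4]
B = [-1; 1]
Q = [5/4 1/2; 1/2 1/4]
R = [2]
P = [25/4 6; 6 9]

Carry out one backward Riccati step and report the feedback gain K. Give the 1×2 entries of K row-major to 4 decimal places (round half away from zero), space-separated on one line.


BᵀP = [-0.2500 3.0000]
S = R + BᵀPB = [2] + [3.2500] = [5.2500]
BᵀPA = [-5.5000 -12.0000]
K = S⁻¹·BᵀPA = [-1.0476 -2.2857]
A−BK = [2.9524 -2.2857; -0.4524 -1.7143]
AᵀP(A−BK) = [42.4881 -54.5714; -54.5714 116.5714]
P' = Q + AᵀP(A−BK) = [43.7381 -54.0714; -54.0714 116.8214]
tr(P') = 160.5595

-1.0476 -2.2857


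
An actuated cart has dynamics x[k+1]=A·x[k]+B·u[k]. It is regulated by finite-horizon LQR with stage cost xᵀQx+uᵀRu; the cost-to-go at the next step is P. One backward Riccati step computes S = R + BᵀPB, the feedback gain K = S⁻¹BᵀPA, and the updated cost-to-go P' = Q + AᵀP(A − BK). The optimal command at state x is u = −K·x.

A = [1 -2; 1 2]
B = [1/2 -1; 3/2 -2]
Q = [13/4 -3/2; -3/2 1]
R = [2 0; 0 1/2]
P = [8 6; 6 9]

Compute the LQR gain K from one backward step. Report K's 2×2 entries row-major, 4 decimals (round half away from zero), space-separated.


-0.0201 0.6899 -0.6558 0.3465

BᵀP = [13.0000 16.5000; -20.0000 -24.0000]
S = R + BᵀPB = [2 0; 0 1/2] + [31.2500 -46.0000; -46.0000 68.0000] = [33.2500 -46.0000; -46.0000 68.5000]
BᵀPA = [29.5000 7.0000; -44.0000 -8.0000]
K = S⁻¹·BᵀPA = [-0.0201 0.6899; -0.6558 0.3465]
A−BK = [0.3542 -1.9985; -0.2815 1.6582]
AᵀP(A−BK) = [0.7363 -3.1060; -3.1060 17.9428]
P' = Q + AᵀP(A−BK) = [3.9863 -4.6060; -4.6060 18.9428]
tr(P') = 22.9290


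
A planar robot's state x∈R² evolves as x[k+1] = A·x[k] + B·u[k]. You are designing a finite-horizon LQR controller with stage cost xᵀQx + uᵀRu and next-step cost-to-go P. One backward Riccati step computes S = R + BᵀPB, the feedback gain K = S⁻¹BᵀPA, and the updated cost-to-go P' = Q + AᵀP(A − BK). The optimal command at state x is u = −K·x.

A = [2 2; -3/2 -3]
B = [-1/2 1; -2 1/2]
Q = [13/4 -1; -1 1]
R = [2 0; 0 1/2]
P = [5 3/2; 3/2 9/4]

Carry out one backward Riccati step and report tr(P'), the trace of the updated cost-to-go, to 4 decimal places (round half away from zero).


BᵀP = [-5.5000 -5.2500; 5.7500 2.6250]
S = R + BᵀPB = [2 0; 0 1/2] + [13.2500 -8.1250; -8.1250 7.0625] = [15.2500 -8.1250; -8.1250 7.5625]
BᵀPA = [-3.1250 4.7500; 7.5625 3.6250]
K = S⁻¹·BᵀPA = [0.7668 1.3257; 1.8238 1.9037]
A−BK = [0.5596 0.7592; -0.8783 -1.3004]
AᵀP(A−BK) = [4.6660 6.3714; 6.3714 9.0520]
P' = Q + AᵀP(A−BK) = [7.9160 5.3714; 5.3714 10.0520]
tr(P') = 17.9680

17.9680


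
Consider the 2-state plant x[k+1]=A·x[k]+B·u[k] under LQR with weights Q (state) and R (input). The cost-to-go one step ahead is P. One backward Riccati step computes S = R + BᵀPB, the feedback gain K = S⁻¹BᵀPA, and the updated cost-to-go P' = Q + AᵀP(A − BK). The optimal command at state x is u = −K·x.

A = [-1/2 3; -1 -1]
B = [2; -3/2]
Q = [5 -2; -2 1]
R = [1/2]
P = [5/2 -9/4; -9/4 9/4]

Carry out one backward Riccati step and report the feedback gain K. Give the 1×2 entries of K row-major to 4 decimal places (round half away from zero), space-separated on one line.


0.1269 1.1355

BᵀP = [8.3750 -7.8750]
S = R + BᵀPB = [1/2] + [28.5625] = [29.0625]
BᵀPA = [3.6875 33.0000]
K = S⁻¹·BᵀPA = [0.1269 1.1355]
A−BK = [-0.7538 0.7290; -0.8097 0.7032]
AᵀP(A−BK) = [0.1571 -0.0621; -0.0621 0.7790]
P' = Q + AᵀP(A−BK) = [5.1571 -2.0621; -2.0621 1.7790]
tr(P') = 6.9362


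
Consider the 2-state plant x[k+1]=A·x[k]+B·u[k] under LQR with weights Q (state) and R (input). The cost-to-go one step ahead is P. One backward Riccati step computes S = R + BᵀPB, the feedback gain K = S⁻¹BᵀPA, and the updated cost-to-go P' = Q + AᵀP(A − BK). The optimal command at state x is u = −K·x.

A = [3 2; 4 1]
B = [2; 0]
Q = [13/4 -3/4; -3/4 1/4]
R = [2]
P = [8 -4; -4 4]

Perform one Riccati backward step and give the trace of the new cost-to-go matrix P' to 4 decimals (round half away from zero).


39.0294

BᵀP = [16.0000 -8.0000]
S = R + BᵀPB = [2] + [32.0000] = [34.0000]
BᵀPA = [16.0000 24.0000]
K = S⁻¹·BᵀPA = [0.4706 0.7059]
A−BK = [2.0588 0.5882; 4.0000 1.0000]
AᵀP(A−BK) = [32.4706 8.7059; 8.7059 3.0588]
P' = Q + AᵀP(A−BK) = [35.7206 7.9559; 7.9559 3.3088]
tr(P') = 39.0294


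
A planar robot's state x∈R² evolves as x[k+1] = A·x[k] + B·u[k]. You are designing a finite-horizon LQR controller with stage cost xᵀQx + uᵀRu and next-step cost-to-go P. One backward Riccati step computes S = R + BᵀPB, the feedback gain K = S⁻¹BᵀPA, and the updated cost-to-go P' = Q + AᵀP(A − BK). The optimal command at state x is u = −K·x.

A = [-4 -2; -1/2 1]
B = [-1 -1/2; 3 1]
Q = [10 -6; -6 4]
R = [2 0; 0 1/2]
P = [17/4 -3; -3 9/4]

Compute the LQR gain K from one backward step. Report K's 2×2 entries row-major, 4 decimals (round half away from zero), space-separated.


0.6531 0.5056 1.1642 0.8398

BᵀP = [-13.2500 9.7500; -5.1250 3.7500]
S = R + BᵀPB = [2 0; 0 1/2] + [42.5000 16.3750; 16.3750 6.3125] = [44.5000 16.3750; 16.3750 6.8125]
BᵀPA = [48.1250 36.2500; 18.6250 14.0000]
K = S⁻¹·BᵀPA = [0.6531 0.5056; 1.1642 0.8398]
A−BK = [-2.7648 -1.0745; -3.6234 -1.3565]
AᵀP(A−BK) = [3.4507 1.9027; 1.9027 1.1656]
P' = Q + AᵀP(A−BK) = [13.4507 -4.0973; -4.0973 5.1656]
tr(P') = 18.6162


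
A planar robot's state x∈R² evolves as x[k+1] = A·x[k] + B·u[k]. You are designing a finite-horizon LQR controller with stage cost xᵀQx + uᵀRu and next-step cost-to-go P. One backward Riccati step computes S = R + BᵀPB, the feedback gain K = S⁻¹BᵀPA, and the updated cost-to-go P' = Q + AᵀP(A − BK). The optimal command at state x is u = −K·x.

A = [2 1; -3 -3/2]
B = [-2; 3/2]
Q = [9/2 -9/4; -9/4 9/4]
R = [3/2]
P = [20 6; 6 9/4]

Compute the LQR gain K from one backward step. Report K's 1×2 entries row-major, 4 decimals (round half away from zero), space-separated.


-0.7145 -0.3572

BᵀP = [-31.0000 -8.6250]
S = R + BᵀPB = [3/2] + [49.0625] = [50.5625]
BᵀPA = [-36.1250 -18.0625]
K = S⁻¹·BᵀPA = [-0.7145 -0.3572]
A−BK = [0.5711 0.2855; -1.9283 -0.9642]
AᵀP(A−BK) = [2.4400 1.2200; 1.2200 0.6100]
P' = Q + AᵀP(A−BK) = [6.9400 -1.0300; -1.0300 2.8600]
tr(P') = 9.8001


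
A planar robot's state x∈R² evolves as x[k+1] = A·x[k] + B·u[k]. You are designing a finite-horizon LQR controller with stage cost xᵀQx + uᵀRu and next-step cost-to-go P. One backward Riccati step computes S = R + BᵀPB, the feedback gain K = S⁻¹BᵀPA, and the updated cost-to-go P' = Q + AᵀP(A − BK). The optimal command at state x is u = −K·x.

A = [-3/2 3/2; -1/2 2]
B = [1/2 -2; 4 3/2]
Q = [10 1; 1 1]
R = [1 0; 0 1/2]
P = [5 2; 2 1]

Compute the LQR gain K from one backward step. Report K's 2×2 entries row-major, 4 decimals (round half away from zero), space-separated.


-0.3759 0.6760 0.6210 -0.5929

BᵀP = [10.5000 5.0000; -7.0000 -2.5000]
S = R + BᵀPB = [1 0; 0 1/2] + [25.2500 -13.5000; -13.5000 10.2500] = [26.2500 -13.5000; -13.5000 10.7500]
BᵀPA = [-18.2500 25.7500; 11.7500 -15.5000]
K = S⁻¹·BᵀPA = [-0.3759 0.6760; 0.6210 -0.5929]
A−BK = [-0.0700 -0.0238; 0.0719 0.1851]
AᵀP(A−BK) = [0.3437 -0.4459; -0.4459 0.6523]
P' = Q + AᵀP(A−BK) = [10.3437 0.5541; 0.5541 1.6523]
tr(P') = 11.9959


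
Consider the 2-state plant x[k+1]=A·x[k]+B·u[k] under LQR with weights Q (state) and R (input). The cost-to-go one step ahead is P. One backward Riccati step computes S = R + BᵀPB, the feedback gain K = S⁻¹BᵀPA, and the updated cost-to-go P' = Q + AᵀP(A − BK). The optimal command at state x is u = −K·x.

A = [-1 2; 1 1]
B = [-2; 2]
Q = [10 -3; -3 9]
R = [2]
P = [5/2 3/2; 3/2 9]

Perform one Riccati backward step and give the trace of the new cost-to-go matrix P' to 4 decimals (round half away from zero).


BᵀP = [-2.0000 15.0000]
S = R + BᵀPB = [2] + [34.0000] = [36.0000]
BᵀPA = [17.0000 11.0000]
K = S⁻¹·BᵀPA = [0.4722 0.3056]
A−BK = [-0.0556 2.6111; 0.0556 0.3889]
AᵀP(A−BK) = [0.4722 0.3056; 0.3056 21.6389]
P' = Q + AᵀP(A−BK) = [10.4722 -2.6944; -2.6944 30.6389]
tr(P') = 41.1111

41.1111
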